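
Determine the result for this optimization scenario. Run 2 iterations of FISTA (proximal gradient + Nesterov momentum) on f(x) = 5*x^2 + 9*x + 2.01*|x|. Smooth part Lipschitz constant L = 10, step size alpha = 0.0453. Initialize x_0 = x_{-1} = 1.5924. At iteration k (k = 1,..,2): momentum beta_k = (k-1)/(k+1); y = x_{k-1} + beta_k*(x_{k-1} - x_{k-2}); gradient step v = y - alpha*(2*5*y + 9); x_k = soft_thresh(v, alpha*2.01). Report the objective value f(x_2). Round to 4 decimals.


FISTA on f(x) = 5*x^2 + 9*x + 2.01*|x|
L = 10, alpha = 0.0453
Iteration 1: beta = 0.0, y = 1.5924 + 0.0*(1.5924 - 1.5924) = 1.5924
  grad(y) = 24.924, v = y - alpha*grad = 0.4633
  prox(v) = soft_thresh(0.4633, 0.0911) = 0.3723
Iteration 2: beta = 0.3333, y = 0.3723 + 0.3333*(0.3723 - 1.5924) = -0.0344
  grad(y) = 8.6559, v = y - alpha*grad = -0.4265
  prox(v) = soft_thresh(-0.4265, 0.0911) = -0.3355
f(x_2) = 5*(-0.3355)^2 + 9*(-0.3355) + 2.01*|-0.3355| = -1.7822


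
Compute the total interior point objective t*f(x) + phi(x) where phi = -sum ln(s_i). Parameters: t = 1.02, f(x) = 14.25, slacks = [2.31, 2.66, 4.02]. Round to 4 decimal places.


Step 1: Compute log-barrier.
ln values: [0.8372, 0.9783, 1.3913]
phi = -(0.8372 + 0.9783 + 1.3913) = -3.2069
Step 2: Compute augmented objective.
t*f(x) = 1.02*14.25 = 14.535
Total = 14.535 - 3.2069 = 11.3281


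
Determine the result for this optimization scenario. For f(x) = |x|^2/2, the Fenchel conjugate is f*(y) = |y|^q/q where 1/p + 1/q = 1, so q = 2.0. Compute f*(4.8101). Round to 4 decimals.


The conjugate exponent q satisfies 1/p + 1/q = 1.
p = 2, so q = 2/(2 - 1) = 2.0
|y|^q = 4.8101^2.0 = 23.1371
f*(4.8101) = 23.1371 / 2.0 = 11.5685


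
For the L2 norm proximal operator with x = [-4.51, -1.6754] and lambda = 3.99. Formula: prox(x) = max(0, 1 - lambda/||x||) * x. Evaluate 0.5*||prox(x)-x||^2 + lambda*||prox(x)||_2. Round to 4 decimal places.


Step 1: Compute ||x||.
||x|| = 4.8111
Step 2: Compute scaling factor.
scale = max(0, 1 - 3.99/4.8111) = 0.1707
Step 3: prox(x) = [-0.7697, -0.2859]
||prox(x)|| = 0.8211
Step 4: Proximal objective.
0.5*||prox-x||^2 = 7.9601
lambda*||prox|| = 3.2762
Total = 11.2364


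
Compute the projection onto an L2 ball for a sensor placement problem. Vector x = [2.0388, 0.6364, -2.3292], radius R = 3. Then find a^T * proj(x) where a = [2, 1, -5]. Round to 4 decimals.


Step 1: Compute ||x|| (intermediates to 6 decimals).
||x|| = sqrt(2.0388^2 + 0.6364^2 + (-2.3292)^2) = 3.160203
Step 2: Project.
Since ||x|| > R, scale = R/||x|| = 3/3.160203 = 0.949306, proj(x) = scale * x
proj(x) = [1.935445, 0.604138, -2.211124]
Step 3: Dot product.
a^T * proj(x) = 2*1.935445 + 1*0.604138 - 5*(-2.211124) = 15.5306


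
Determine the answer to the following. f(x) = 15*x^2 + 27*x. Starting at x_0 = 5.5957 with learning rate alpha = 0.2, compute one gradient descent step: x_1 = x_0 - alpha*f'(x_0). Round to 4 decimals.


We compute the gradient at x_0 and apply the update.
f'(x) = 30*x + 27
f'(5.5957) = 30*5.5957 + 27 = 194.871
x_1 = 5.5957 - 0.2*194.871 = -33.3785


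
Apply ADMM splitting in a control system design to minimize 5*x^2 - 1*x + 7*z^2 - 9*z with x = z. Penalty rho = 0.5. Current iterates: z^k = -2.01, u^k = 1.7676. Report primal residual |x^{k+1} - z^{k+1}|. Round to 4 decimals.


ADMM iteration with rho = 0.5, z^k = -2.01, u^k = 1.7676
Step 1: x-update.
Minimize 5*x^2 - 1*x + (0.5/2)*(x + 2.01 + 1.7676)^2
FOC: (2*5 + 0.5)*x = 1 + 0.5*(-2.01 - 1.7676)
x^{k+1} = -0.0846
Step 2: z-update.
Minimize 7*z^2 - 9*z + (0.5/2)*(-0.0846 - z + 1.7676)^2
FOC: (2*7 + 0.5)*z = 9 + 0.5*(-0.0846 + 1.7676)
z^{k+1} = 0.6787
Step 3: u-update.
u^{k+1} = 1.7676 - 0.0846 - 0.6787 = 1.0042
Step 4: Primal residual = |-0.0846 - 0.6787| = 0.7634


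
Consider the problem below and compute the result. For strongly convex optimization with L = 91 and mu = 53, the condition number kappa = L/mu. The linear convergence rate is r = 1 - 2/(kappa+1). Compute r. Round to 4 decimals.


Step 1: Compute the condition number.
kappa = L/mu = 91/53 = 1.717
Step 2: Compute the convergence rate.
r = 1 - 2/(kappa + 1) = 1 - 2*mu/(L + mu) = (L - mu)/(L + mu) = 38/144 = 0.2639


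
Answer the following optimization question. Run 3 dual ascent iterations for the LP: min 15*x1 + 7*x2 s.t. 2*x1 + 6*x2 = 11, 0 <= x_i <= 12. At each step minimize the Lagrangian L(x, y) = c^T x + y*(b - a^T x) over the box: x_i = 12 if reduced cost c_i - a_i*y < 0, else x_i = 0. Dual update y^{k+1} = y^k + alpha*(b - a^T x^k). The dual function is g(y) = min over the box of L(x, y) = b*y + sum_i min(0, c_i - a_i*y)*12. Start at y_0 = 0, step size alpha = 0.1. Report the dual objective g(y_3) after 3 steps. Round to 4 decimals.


Dual ascent for LP: min 15*x1 + 7*x2, 2*x1 + 6*x2 = 11, 0 <= x_i <= 12
Step 1: y^k = 0.0, reduced costs: (15.0, 7.0)
  x^k = (0.0, 0.0), subgradient = b - a^T x = 11.0
  y^{k+1} = 0.0 + 0.1*11.0 = 1.1
Step 2: y^k = 1.1, reduced costs: (12.8, 0.4)
  x^k = (0.0, 0.0), subgradient = b - a^T x = 11.0
  y^{k+1} = 1.1 + 0.1*11.0 = 2.2
Step 3: y^k = 2.2, reduced costs: (10.6, -6.2)
  x^k = (0.0, 12.0), subgradient = b - a^T x = -61.0
  y^{k+1} = 2.2 + 0.1*-61.0 = -3.9
Dual objective at y_3 = -3.9: reduced costs (22.8, 30.4), box minimizer x = (0.0, 0.0)
g(y_3) = b*y + (c1 - a1*y)*x1 + (c2 - a2*y)*x2 = 11*(-3.9) + 22.8*0.0 + 30.4*0.0 = -42.9 + 0.0 + 0.0 = -42.9


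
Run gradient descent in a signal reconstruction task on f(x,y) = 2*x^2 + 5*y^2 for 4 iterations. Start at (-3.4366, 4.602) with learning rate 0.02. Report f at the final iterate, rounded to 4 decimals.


Gradient descent on f(x,y) = 2*x^2 + 5*y^2.
Starting point: (-3.4366, 4.602), alpha = 0.02
Step 1: grad_x = 2*2*-3.4366 = -13.7464, grad_y = 2*5*4.602 = 46.02
  x_1 = -3.4366 - 0.02*-13.7464 = -3.1617
  y_1 = 4.602 - 0.02*46.02 = 3.6816
Step 2: grad_x = 2*2*-3.1617 = -12.6467, grad_y = 2*5*3.6816 = 36.816
  x_2 = -3.1617 - 0.02*-12.6467 = -2.9087
  y_2 = 3.6816 - 0.02*36.816 = 2.9453
Step 3: grad_x = 2*2*-2.9087 = -11.635, grad_y = 2*5*2.9453 = 29.4528
  x_3 = -2.9087 - 0.02*-11.635 = -2.676
  y_3 = 2.9453 - 0.02*29.4528 = 2.3562
Step 4: grad_x = 2*2*-2.676 = -10.7042, grad_y = 2*5*2.3562 = 23.5622
  x_4 = -2.676 - 0.02*-10.7042 = -2.462
  y_4 = 2.3562 - 0.02*23.5622 = 1.885
f(-2.462, 1.885) = 2*(-2.462)^2 + 5*1.885^2 = 29.8882


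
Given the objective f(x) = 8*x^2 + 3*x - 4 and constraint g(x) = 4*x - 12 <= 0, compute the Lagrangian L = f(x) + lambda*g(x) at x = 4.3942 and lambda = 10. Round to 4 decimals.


Step 1: Evaluate f(x).
f(4.3942) = 8*4.3942^2 + 3*4.3942 - 4 = 163.6545
Step 2: Evaluate g(x).
g(4.3942) = 4*4.3942 - 12 = 5.5768
Step 3: Compute Lagrangian.
L = 163.6545 + 10*5.5768 = 219.4225


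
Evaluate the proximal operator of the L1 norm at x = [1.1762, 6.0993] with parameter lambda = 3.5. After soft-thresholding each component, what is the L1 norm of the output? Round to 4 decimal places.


Soft-thresholding with lambda = 3.5:
prox(1.1762) = sign(1.1762)*max(|1.1762| - 3.5, 0) = 0.0
prox(6.0993) = sign(6.0993)*max(|6.0993| - 3.5, 0) = 2.5993
prox(x) = [0.0, 2.5993]
||prox(x)||_1 = 0.0 + 2.5993 = 2.5993


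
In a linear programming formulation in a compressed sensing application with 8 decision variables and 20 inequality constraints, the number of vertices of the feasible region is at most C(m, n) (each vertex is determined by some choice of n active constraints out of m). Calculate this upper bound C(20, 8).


Each vertex corresponds to some choice of n active constraints out of m, so the number of vertices is at most C(m, n) = m! / (n!(m-n)!).
m = 20, n = 8
Numerator: 20 * 19 * 18 * 17 * 16 * 15 * 14 * 13
Denominator: 8! = 40320
C(20, 8) = 125970


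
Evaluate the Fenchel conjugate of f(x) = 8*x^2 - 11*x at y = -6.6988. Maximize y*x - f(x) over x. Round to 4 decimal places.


f*(y) = sup_x {y*x - a*x^2 - b*x} = sup_x {(y-b)*x - a*x^2}
FOC: (y - b) - 2a*x = 0 => x* = (y - b)/(2a)
x* = (-6.6988 + 11)/(2*8) = 0.2688
f*(-6.6988) = (y-b)^2/(4a) = (-6.6988 + 11)^2/(4*8)
= 18.5003/32 = 0.5781


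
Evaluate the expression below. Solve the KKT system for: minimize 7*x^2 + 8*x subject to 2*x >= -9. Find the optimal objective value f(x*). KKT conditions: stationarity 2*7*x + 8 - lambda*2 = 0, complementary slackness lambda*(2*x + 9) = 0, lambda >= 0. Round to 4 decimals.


Step 1: Try lambda = 0 (constraint inactive).
Stationarity: 2*7*x + 8 = 0
x* = -8/(2*7) = -4/7 = -0.5714 (rounded; the exact value -4/7 is used below)
Check constraint: 2*-0.5714 = -1.1428 >= -9 -- satisfied.
Step 2: Compute optimal value.
f(x*) = 7*(-4/7)^2 + 8*(-4/7) = -2.2857


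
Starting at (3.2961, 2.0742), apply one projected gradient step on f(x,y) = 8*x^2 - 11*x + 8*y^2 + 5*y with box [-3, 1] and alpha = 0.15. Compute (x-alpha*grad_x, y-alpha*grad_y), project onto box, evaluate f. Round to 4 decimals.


Step 1: Compute gradient at (3.2961, 2.0742).
grad_x = 2*8*3.2961 - 11 = 41.7376
grad_y = 2*8*2.0742 + 5 = 38.1872
Step 2: Gradient step.
x_raw = 3.2961 - 0.15*41.7376 = -2.9645
y_raw = 2.0742 - 0.15*38.1872 = -3.6539
Step 3: Project onto [-3, 1].
x_proj = clip(-2.9645) = -2.9645
y_proj = clip(-3.6539) = -3.0
Step 4: Evaluate f.
f(-2.9645, -3.0) = 159.9179


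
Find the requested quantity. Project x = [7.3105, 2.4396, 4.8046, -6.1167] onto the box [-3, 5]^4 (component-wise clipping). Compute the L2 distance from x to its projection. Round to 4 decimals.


Project each component onto [-3, 5].
clip(7.3105) = 5.0, clip(2.4396) = 2.4396, clip(4.8046) = 4.8046, clip(-6.1167) = -3.0
Projection = [5.0, 2.4396, 4.8046, -3.0]
Squared diffs: [5.3384, 0.0, 0.0, 9.7138]
Distance = sqrt(15.0522) = 3.8797


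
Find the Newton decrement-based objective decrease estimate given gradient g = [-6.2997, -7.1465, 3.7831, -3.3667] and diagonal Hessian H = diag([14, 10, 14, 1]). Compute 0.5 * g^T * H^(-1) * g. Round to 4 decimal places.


Step 1: H is diagonal, so H^(-1) * g = [-0.45, -0.7147, 0.2702, -3.3667].
Step 2: g^T H^(-1) g = sum_i g_i^2 / H_ii
  = (-6.2997)^2/14 + (-7.1465)^2/10 + (3.7831)^2/14 + (-3.3667)^2/1
  = 2.8347 + 5.1072 + 1.0223 + 11.3347 = 20.2989
Step 3: Objective decrease = 0.5 * g^T H^(-1) g = 10.1495


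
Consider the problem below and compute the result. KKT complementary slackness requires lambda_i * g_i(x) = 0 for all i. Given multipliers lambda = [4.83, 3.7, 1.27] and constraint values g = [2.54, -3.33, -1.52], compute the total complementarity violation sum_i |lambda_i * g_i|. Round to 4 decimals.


KKT complementary slackness check:
lambda_1 * g_1 = 4.83 * 2.54 = 12.2682
lambda_2 * g_2 = 3.7 * -3.33 = -12.321
lambda_3 * g_3 = 1.27 * -1.52 = -1.9304
Total violation = 12.2682 + 12.321 + 1.9304 = 26.5196


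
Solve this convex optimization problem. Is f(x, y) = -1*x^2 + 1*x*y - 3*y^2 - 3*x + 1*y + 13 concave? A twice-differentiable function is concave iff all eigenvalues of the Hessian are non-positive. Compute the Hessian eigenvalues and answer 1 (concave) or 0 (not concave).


The Hessian of f(x,y) = -1*x^2 + 1*x*y - 3*y^2 - 3*x + 1*y + 13 is:
H = [[-2, 1], [1, -6]]
Trace = -2 - 6 = -8
Determinant = -2*-6 - (1)^2 = 11
Discriminant = (-8)^2 - 4*11 = 20.0
Eigenvalues: lambda_1 = -6.2361, lambda_2 = -1.7639
The function is concave.

1


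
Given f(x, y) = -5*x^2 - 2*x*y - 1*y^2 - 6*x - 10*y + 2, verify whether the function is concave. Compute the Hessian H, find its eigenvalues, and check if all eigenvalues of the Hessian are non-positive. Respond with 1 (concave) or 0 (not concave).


The Hessian of f(x,y) = -5*x^2 - 2*x*y - 1*y^2 - 6*x - 10*y + 2 is:
H = [[-10, -2], [-2, -2]]
Trace = -10 - 2 = -12
Determinant = -10*-2 - (-2)^2 = 16
Discriminant = (-12)^2 - 4*16 = 80.0
Eigenvalues: lambda_1 = -10.4721, lambda_2 = -1.5279
The function is concave.

1


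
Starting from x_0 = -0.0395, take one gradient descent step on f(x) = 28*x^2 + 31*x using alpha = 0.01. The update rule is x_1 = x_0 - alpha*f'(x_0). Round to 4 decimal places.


We compute the gradient at x_0 and apply the update.
f'(x) = 56*x + 31
f'(-0.0395) = 56*-0.0395 + 31 = 28.788
x_1 = -0.0395 - 0.01*28.788 = -0.3274


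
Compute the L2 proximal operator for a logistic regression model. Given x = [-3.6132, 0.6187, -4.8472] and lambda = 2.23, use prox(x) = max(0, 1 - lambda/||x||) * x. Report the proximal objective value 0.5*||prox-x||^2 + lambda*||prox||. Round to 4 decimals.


Step 1: Compute ||x||.
||x|| = 6.0773
Step 2: Compute scaling factor.
scale = max(0, 1 - 2.23/6.0773) = 0.6331
Step 3: prox(x) = [-2.2874, 0.3917, -3.0686]
||prox(x)|| = 3.8473
Step 4: Proximal objective.
0.5*||prox-x||^2 = 2.4865
lambda*||prox|| = 8.5795
Total = 11.0659


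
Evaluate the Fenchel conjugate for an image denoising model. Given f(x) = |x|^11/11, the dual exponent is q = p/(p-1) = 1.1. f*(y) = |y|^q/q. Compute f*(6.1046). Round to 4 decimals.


The conjugate exponent q satisfies 1/p + 1/q = 1.
p = 11, so q = 11/(11 - 1) = 1.1
|y|^q = 6.1046^1.1 = 7.3151
f*(6.1046) = 7.3151 / 1.1 = 6.6501


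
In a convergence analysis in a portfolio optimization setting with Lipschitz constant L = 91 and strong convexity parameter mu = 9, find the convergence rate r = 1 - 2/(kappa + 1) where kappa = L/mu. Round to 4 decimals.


Step 1: Compute the condition number.
kappa = L/mu = 91/9 = 10.1111
Step 2: Compute the convergence rate.
r = 1 - 2/(kappa + 1) = 1 - 2*mu/(L + mu) = (L - mu)/(L + mu) = 82/100 = 0.82


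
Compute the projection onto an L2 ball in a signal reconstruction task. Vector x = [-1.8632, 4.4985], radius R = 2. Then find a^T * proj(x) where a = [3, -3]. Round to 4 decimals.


Step 1: Compute ||x|| (intermediates to 6 decimals).
||x|| = sqrt((-1.8632)^2 + 4.4985^2) = 4.869088
Step 2: Project.
Since ||x|| > R, scale = R/||x|| = 2/4.869088 = 0.410755, proj(x) = scale * x
proj(x) = [-0.765319, 1.847781]
Step 3: Dot product.
a^T * proj(x) = 3*(-0.765319) - 3*1.847781 = -7.8393


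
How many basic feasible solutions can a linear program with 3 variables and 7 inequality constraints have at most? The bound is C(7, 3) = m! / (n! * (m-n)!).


Each vertex corresponds to some choice of n active constraints out of m, so the number of vertices is at most C(m, n) = m! / (n!(m-n)!).
m = 7, n = 3
Numerator: 7 * 6 * 5
Denominator: 3! = 6
C(7, 3) = 35


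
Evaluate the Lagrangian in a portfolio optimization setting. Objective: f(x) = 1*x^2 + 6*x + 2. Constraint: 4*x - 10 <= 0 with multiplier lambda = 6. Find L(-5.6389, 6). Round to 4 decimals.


Step 1: Evaluate f(x).
f(-5.6389) = 1*(-5.6389)^2 + 6*(-5.6389) + 2 = -0.0362
Step 2: Evaluate g(x).
g(-5.6389) = 4*-5.6389 - 10 = -32.5556
Step 3: Compute Lagrangian.
L = -0.0362 + 6*-32.5556 = -195.3698


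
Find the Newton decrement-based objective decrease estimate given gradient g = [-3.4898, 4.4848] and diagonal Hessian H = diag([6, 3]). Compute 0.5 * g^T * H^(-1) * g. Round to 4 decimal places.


Step 1: H is diagonal, so H^(-1) * g = [-0.5816, 1.4949].
Step 2: g^T H^(-1) g = sum_i g_i^2 / H_ii
  = (-3.4898)^2/6 + (4.4848)^2/3
  = 2.0298 + 6.7045 = 8.7343
Step 3: Objective decrease = 0.5 * g^T H^(-1) g = 4.3671


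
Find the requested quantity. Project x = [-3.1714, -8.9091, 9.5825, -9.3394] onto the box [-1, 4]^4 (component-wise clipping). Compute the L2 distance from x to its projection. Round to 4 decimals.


Project each component onto [-1, 4].
clip(-3.1714) = -1.0, clip(-8.9091) = -1.0, clip(9.5825) = 4.0, clip(-9.3394) = -1.0
Projection = [-1.0, -1.0, 4.0, -1.0]
Squared diffs: [4.715, 62.5539, 31.1643, 69.5456]
Distance = sqrt(167.9788) = 12.9607


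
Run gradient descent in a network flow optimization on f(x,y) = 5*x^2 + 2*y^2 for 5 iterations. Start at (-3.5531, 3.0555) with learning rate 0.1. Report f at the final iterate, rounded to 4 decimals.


Gradient descent on f(x,y) = 5*x^2 + 2*y^2.
Starting point: (-3.5531, 3.0555), alpha = 0.1
Step 1: grad_x = 2*5*-3.5531 = -35.531, grad_y = 2*2*3.0555 = 12.222
  x_1 = -3.5531 - 0.1*-35.531 = 0.0
  y_1 = 3.0555 - 0.1*12.222 = 1.8333
Step 2: grad_x = 2*5*0.0 = 0.0, grad_y = 2*2*1.8333 = 7.3332
  x_2 = 0.0 - 0.1*0.0 = 0.0
  y_2 = 1.8333 - 0.1*7.3332 = 1.1
Step 3: grad_x = 2*5*0.0 = 0.0, grad_y = 2*2*1.1 = 4.3999
  x_3 = 0.0 - 0.1*0.0 = 0.0
  y_3 = 1.1 - 0.1*4.3999 = 0.66
Step 4: grad_x = 2*5*0.0 = 0.0, grad_y = 2*2*0.66 = 2.64
  x_4 = 0.0 - 0.1*0.0 = 0.0
  y_4 = 0.66 - 0.1*2.64 = 0.396
Step 5: grad_x = 2*5*0.0 = 0.0, grad_y = 2*2*0.396 = 1.584
  x_5 = 0.0 - 0.1*0.0 = 0.0
  y_5 = 0.396 - 0.1*1.584 = 0.2376
f(0.0, 0.2376) = 5*0.0^2 + 2*0.2376^2 = 0.1129


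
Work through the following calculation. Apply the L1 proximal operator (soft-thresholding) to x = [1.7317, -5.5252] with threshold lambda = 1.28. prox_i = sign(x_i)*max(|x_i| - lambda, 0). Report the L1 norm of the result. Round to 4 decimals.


Soft-thresholding with lambda = 1.28:
prox(1.7317) = sign(1.7317)*max(|1.7317| - 1.28, 0) = 0.4517
prox(-5.5252) = sign(-5.5252)*max(|-5.5252| - 1.28, 0) = -4.2452
prox(x) = [0.4517, -4.2452]
||prox(x)||_1 = 0.4517 + 4.2452 = 4.6969


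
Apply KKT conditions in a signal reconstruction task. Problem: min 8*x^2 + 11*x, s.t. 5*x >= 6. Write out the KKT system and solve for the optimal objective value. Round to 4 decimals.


Step 1: Try lambda = 0 (constraint inactive).
x_unc = -11/(2*8) = -0.6875
Check: 5*-0.6875 = -3.4375 < 6 -- violated!
Step 2: Constraint must be active: 5*x = 6
x* = 6/5 = 1.2
lambda = (2*8*1.2 + 11)/5 = 6.04
Step 3: Compute optimal value.
f(x*) = 8*1.2^2 + 11*1.2 = 24.72


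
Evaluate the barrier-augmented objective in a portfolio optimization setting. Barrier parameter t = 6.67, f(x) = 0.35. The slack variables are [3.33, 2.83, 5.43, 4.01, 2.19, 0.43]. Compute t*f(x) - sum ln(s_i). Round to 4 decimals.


Step 1: Compute log-barrier.
ln values: [1.203, 1.0403, 1.6919, 1.3888, 0.7839, -0.844]
phi = -(1.203 + 1.0403 + 1.6919 + 1.3888 + 0.7839 - 0.844) = -5.2639
Step 2: Compute augmented objective.
t*f(x) = 6.67*0.35 = 2.3345
Total = 2.3345 - 5.2639 = -2.9294


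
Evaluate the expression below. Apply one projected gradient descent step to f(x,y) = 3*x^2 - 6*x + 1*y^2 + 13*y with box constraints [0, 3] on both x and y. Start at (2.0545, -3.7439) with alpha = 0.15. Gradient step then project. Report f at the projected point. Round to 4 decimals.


Step 1: Compute gradient at (2.0545, -3.7439).
grad_x = 2*3*2.0545 - 6 = 6.327
grad_y = 2*1*-3.7439 + 13 = 5.5122
Step 2: Gradient step.
x_raw = 2.0545 - 0.15*6.327 = 1.1055
y_raw = -3.7439 - 0.15*5.5122 = -4.5707
Step 3: Project onto [0, 3].
x_proj = clip(1.1055) = 1.1055
y_proj = clip(-4.5707) = 0.0
Step 4: Evaluate f.
f(1.1055, 0.0) = -2.9666


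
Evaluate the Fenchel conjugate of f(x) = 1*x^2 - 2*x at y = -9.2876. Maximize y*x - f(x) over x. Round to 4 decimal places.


f*(y) = sup_x {y*x - a*x^2 - b*x} = sup_x {(y-b)*x - a*x^2}
FOC: (y - b) - 2a*x = 0 => x* = (y - b)/(2a)
x* = (-9.2876 + 2)/(2*1) = -3.6438
f*(-9.2876) = (y-b)^2/(4a) = (-9.2876 + 2)^2/(4*1)
= 53.1091/4 = 13.2773


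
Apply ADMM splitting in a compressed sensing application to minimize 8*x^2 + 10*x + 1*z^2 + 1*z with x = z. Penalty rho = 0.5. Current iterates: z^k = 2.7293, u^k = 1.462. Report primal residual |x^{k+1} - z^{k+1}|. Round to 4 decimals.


ADMM iteration with rho = 0.5, z^k = 2.7293, u^k = 1.462
Step 1: x-update.
Minimize 8*x^2 + 10*x + (0.5/2)*(x - 2.7293 + 1.462)^2
FOC: (2*8 + 0.5)*x = -10 + 0.5*(2.7293 - 1.462)
x^{k+1} = -0.5677
Step 2: z-update.
Minimize 1*z^2 + 1*z + (0.5/2)*(-0.5677 - z + 1.462)^2
FOC: (2*1 + 0.5)*z = -1 + 0.5*(-0.5677 + 1.462)
z^{k+1} = -0.2211
Step 3: u-update.
u^{k+1} = 1.462 - 0.5677 + 0.2211 = 1.1155
Step 4: Primal residual = |-0.5677 + 0.2211| = 0.3465


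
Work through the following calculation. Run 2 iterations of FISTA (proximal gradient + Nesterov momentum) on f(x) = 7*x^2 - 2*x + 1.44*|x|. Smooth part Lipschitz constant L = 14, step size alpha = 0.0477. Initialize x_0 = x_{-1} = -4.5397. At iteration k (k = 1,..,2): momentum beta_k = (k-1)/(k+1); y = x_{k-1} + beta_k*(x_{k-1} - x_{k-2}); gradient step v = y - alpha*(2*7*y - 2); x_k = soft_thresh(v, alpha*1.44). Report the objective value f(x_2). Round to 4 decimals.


FISTA on f(x) = 7*x^2 - 2*x + 1.44*|x|
L = 14, alpha = 0.0477
Iteration 1: beta = 0.0, y = -4.5397 + 0.0*(-4.5397 + 4.5397) = -4.5397
  grad(y) = -65.5558, v = y - alpha*grad = -1.4127
  prox(v) = soft_thresh(-1.4127, 0.0687) = -1.344
Iteration 2: beta = 0.3333, y = -1.344 + 0.3333*(-1.344 + 4.5397) = -0.2788
  grad(y) = -5.9027, v = y - alpha*grad = 0.0028
  prox(v) = soft_thresh(0.0028, 0.0687) = 0.0
f(x_2) = 7*0.0^2 - 2*0.0 + 1.44*|0.0| = 0.0


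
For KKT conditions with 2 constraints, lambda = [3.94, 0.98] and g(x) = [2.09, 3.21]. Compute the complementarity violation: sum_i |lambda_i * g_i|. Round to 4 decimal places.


KKT complementary slackness check:
lambda_1 * g_1 = 3.94 * 2.09 = 8.2346
lambda_2 * g_2 = 0.98 * 3.21 = 3.1458
Total violation = 8.2346 + 3.1458 = 11.3804


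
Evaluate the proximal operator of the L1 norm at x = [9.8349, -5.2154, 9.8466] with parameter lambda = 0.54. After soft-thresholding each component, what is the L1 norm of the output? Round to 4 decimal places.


Soft-thresholding with lambda = 0.54:
prox(9.8349) = sign(9.8349)*max(|9.8349| - 0.54, 0) = 9.2949
prox(-5.2154) = sign(-5.2154)*max(|-5.2154| - 0.54, 0) = -4.6754
prox(9.8466) = sign(9.8466)*max(|9.8466| - 0.54, 0) = 9.3066
prox(x) = [9.2949, -4.6754, 9.3066]
||prox(x)||_1 = 9.2949 + 4.6754 + 9.3066 = 23.2769


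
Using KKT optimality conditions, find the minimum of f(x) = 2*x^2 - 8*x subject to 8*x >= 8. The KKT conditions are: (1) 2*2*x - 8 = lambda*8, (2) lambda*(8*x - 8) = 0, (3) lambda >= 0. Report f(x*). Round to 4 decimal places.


Step 1: Try lambda = 0 (constraint inactive).
Stationarity: 2*2*x - 8 = 0
x* = 8/(2*2) = 2.0
Check constraint: 8*2.0 = 16.0 >= 8 -- satisfied.
Step 2: Compute optimal value.
f(x*) = 2*2.0^2 - 8*2.0 = -8.0


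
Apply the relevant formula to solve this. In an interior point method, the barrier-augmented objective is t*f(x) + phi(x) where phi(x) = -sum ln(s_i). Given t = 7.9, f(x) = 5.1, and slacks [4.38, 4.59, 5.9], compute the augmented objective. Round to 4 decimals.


Step 1: Compute log-barrier.
ln values: [1.477, 1.5239, 1.775]
phi = -(1.477 + 1.5239 + 1.775) = -4.7759
Step 2: Compute augmented objective.
t*f(x) = 7.9*5.1 = 40.29
Total = 40.29 - 4.7759 = 35.5141


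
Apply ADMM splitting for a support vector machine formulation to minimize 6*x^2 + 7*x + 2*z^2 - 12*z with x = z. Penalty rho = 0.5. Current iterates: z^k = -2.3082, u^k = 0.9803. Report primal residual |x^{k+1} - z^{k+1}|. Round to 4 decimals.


ADMM iteration with rho = 0.5, z^k = -2.3082, u^k = 0.9803
Step 1: x-update.
Minimize 6*x^2 + 7*x + (0.5/2)*(x + 2.3082 + 0.9803)^2
FOC: (2*6 + 0.5)*x = -7 + 0.5*(-2.3082 - 0.9803)
x^{k+1} = -0.6915
Step 2: z-update.
Minimize 2*z^2 - 12*z + (0.5/2)*(-0.6915 - z + 0.9803)^2
FOC: (2*2 + 0.5)*z = 12 + 0.5*(-0.6915 + 0.9803)
z^{k+1} = 2.6988
Step 3: u-update.
u^{k+1} = 0.9803 - 0.6915 - 2.6988 = -2.41
Step 4: Primal residual = |-0.6915 - 2.6988| = 3.3903


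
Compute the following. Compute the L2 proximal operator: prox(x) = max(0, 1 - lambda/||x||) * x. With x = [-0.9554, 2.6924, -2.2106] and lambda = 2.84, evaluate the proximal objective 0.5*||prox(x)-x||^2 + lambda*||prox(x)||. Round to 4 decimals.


Step 1: Compute ||x||.
||x|| = 3.6123
Step 2: Compute scaling factor.
scale = max(0, 1 - 2.84/3.6123) = 0.2138
Step 3: prox(x) = [-0.2043, 0.5756, -0.4726]
||prox(x)|| = 0.7723
Step 4: Proximal objective.
0.5*||prox-x||^2 = 4.0328
lambda*||prox|| = 2.1933
Total = 6.2261


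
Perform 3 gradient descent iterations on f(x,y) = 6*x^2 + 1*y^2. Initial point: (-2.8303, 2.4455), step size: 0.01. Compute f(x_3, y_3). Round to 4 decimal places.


Gradient descent on f(x,y) = 6*x^2 + 1*y^2.
Starting point: (-2.8303, 2.4455), alpha = 0.01
Step 1: grad_x = 2*6*-2.8303 = -33.9636, grad_y = 2*1*2.4455 = 4.891
  x_1 = -2.8303 - 0.01*-33.9636 = -2.4907
  y_1 = 2.4455 - 0.01*4.891 = 2.3966
Step 2: grad_x = 2*6*-2.4907 = -29.888, grad_y = 2*1*2.3966 = 4.7932
  x_2 = -2.4907 - 0.01*-29.888 = -2.1918
  y_2 = 2.3966 - 0.01*4.7932 = 2.3487
Step 3: grad_x = 2*6*-2.1918 = -26.3014, grad_y = 2*1*2.3487 = 4.6973
  x_3 = -2.1918 - 0.01*-26.3014 = -1.9288
  y_3 = 2.3487 - 0.01*4.6973 = 2.3017
f(-1.9288, 2.3017) = 6*(-1.9288)^2 + 1*2.3017^2 = 27.6187


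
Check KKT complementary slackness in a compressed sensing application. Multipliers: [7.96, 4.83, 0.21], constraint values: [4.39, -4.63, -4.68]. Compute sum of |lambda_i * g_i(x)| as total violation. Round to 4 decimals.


KKT complementary slackness check:
lambda_1 * g_1 = 7.96 * 4.39 = 34.9444
lambda_2 * g_2 = 4.83 * -4.63 = -22.3629
lambda_3 * g_3 = 0.21 * -4.68 = -0.9828
Total violation = 34.9444 + 22.3629 + 0.9828 = 58.2901


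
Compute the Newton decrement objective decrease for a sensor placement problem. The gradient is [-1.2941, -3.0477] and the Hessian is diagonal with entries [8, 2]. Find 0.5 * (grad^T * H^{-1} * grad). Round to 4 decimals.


Step 1: H is diagonal, so H^(-1) * g = [-0.1618, -1.5239].
Step 2: g^T H^(-1) g = sum_i g_i^2 / H_ii
  = (-1.2941)^2/8 + (-3.0477)^2/2
  = 0.2093 + 4.6442 = 4.8536
Step 3: Objective decrease = 0.5 * g^T H^(-1) g = 2.4268


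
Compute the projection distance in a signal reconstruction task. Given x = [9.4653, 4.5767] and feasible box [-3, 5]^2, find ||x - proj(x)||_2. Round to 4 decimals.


Project each component onto [-3, 5].
clip(9.4653) = 5.0, clip(4.5767) = 4.5767
Projection = [5.0, 4.5767]
Squared diffs: [19.9389, 0.0]
Distance = sqrt(19.9389) = 4.4653


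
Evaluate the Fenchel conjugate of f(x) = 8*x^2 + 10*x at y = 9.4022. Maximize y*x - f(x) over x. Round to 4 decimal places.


f*(y) = sup_x {y*x - a*x^2 - b*x} = sup_x {(y-b)*x - a*x^2}
FOC: (y - b) - 2a*x = 0 => x* = (y - b)/(2a)
x* = (9.4022 - 10)/(2*8) = -0.0374
f*(9.4022) = (y-b)^2/(4a) = (9.4022 - 10)^2/(4*8)
= 0.3574/32 = 0.0112


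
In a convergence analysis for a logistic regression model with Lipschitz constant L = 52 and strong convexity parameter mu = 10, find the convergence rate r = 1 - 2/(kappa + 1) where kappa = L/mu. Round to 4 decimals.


Step 1: Compute the condition number.
kappa = L/mu = 52/10 = 5.2
Step 2: Compute the convergence rate.
r = 1 - 2/(kappa + 1) = 1 - 2*mu/(L + mu) = (L - mu)/(L + mu) = 42/62 = 0.6774


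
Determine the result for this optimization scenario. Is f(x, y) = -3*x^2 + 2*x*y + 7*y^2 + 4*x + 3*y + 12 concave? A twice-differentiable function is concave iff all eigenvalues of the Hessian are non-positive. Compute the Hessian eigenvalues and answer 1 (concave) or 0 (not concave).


The Hessian of f(x,y) = -3*x^2 + 2*x*y + 7*y^2 + 4*x + 3*y + 12 is:
H = [[-6, 2], [2, 14]]
Trace = -6 + 14 = 8
Determinant = -6*14 - (2)^2 = -88
Discriminant = (8)^2 - 4*-88 = 416.0
Eigenvalues: lambda_1 = -6.198, lambda_2 = 14.198
The function is not concave.

0


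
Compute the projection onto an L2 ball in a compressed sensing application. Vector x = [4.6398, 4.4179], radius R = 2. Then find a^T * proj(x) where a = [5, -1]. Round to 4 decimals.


Step 1: Compute ||x|| (intermediates to 6 decimals).
||x|| = sqrt(4.6398^2 + 4.4179^2) = 6.406683
Step 2: Project.
Since ||x|| > R, scale = R/||x|| = 2/6.406683 = 0.312174, proj(x) = scale * x
proj(x) = [1.448425, 1.379154]
Step 3: Dot product.
a^T * proj(x) = 5*1.448425 - 1*1.379154 = 5.863


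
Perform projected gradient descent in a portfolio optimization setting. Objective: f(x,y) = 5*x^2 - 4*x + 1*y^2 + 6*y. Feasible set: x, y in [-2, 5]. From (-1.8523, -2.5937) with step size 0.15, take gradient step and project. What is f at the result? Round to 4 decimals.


Step 1: Compute gradient at (-1.8523, -2.5937).
grad_x = 2*5*-1.8523 - 4 = -22.523
grad_y = 2*1*-2.5937 + 6 = 0.8126
Step 2: Gradient step.
x_raw = -1.8523 - 0.15*-22.523 = 1.5262
y_raw = -2.5937 - 0.15*0.8126 = -2.7156
Step 3: Project onto [-2, 5].
x_proj = clip(1.5262) = 1.5262
y_proj = clip(-2.7156) = -2.0
Step 4: Evaluate f.
f(1.5262, -2.0) = -2.4589


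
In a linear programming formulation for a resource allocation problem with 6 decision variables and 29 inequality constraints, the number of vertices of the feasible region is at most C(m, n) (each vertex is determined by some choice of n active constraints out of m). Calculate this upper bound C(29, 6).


Each vertex corresponds to some choice of n active constraints out of m, so the number of vertices is at most C(m, n) = m! / (n!(m-n)!).
m = 29, n = 6
Numerator: 29 * 28 * 27 * 26 * 25 * 24
Denominator: 6! = 720
C(29, 6) = 475020


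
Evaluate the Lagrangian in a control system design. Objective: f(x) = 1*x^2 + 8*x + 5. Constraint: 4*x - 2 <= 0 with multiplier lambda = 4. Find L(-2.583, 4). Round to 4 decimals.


Step 1: Evaluate f(x).
f(-2.583) = 1*(-2.583)^2 + 8*(-2.583) + 5 = -8.9921
Step 2: Evaluate g(x).
g(-2.583) = 4*-2.583 - 2 = -12.332
Step 3: Compute Lagrangian.
L = -8.9921 + 4*-12.332 = -58.3201


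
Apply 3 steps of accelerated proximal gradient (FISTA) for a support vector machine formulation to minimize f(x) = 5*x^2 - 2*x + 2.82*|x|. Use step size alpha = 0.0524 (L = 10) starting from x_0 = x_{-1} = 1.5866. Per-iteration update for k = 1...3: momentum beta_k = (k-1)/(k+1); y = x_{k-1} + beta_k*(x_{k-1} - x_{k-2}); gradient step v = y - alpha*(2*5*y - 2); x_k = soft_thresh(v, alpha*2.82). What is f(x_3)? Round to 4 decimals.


FISTA on f(x) = 5*x^2 - 2*x + 2.82*|x|
L = 10, alpha = 0.0524
Iteration 1: beta = 0.0, y = 1.5866 + 0.0*(1.5866 - 1.5866) = 1.5866
  grad(y) = 13.866, v = y - alpha*grad = 0.86
  prox(v) = soft_thresh(0.86, 0.1478) = 0.7123
Iteration 2: beta = 0.3333, y = 0.7123 + 0.3333*(0.7123 - 1.5866) = 0.4208
  grad(y) = 2.208, v = y - alpha*grad = 0.3051
  prox(v) = soft_thresh(0.3051, 0.1478) = 0.1573
Iteration 3: beta = 0.5, y = 0.1573 + 0.5*(0.1573 - 0.7123) = -0.1201
  grad(y) = -3.2012, v = y - alpha*grad = 0.0476
  prox(v) = soft_thresh(0.0476, 0.1478) = 0.0
f(x_3) = 5*0.0^2 - 2*0.0 + 2.82*|0.0| = 0.0


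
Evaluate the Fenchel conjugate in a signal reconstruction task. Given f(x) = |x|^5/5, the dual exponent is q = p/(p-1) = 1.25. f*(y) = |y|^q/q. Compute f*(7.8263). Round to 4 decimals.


The conjugate exponent q satisfies 1/p + 1/q = 1.
p = 5, so q = 5/(5 - 1) = 1.25
|y|^q = 7.8263^1.25 = 13.0902
f*(7.8263) = 13.0902 / 1.25 = 10.4721


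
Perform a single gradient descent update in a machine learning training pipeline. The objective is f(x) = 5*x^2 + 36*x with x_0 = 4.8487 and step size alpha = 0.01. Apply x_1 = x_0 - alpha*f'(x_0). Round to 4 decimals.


We compute the gradient at x_0 and apply the update.
f'(x) = 10*x + 36
f'(4.8487) = 10*4.8487 + 36 = 84.487
x_1 = 4.8487 - 0.01*84.487 = 4.0038


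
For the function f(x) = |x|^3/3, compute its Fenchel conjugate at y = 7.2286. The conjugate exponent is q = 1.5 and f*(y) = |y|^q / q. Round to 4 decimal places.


The conjugate exponent q satisfies 1/p + 1/q = 1.
p = 3, so q = 3/(3 - 1) = 1.5
|y|^q = 7.2286^1.5 = 19.4349
f*(7.2286) = 19.4349 / 1.5 = 12.9566


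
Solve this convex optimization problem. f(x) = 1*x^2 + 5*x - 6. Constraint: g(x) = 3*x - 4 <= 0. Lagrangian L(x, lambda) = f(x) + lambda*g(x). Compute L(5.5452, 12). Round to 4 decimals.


Step 1: Evaluate f(x).
f(5.5452) = 1*5.5452^2 + 5*5.5452 - 6 = 52.4752
Step 2: Evaluate g(x).
g(5.5452) = 3*5.5452 - 4 = 12.6356
Step 3: Compute Lagrangian.
L = 52.4752 + 12*12.6356 = 204.1024


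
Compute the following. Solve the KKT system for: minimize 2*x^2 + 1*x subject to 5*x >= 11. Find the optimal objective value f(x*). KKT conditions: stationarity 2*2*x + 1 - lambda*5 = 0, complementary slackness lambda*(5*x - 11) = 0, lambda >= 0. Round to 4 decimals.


Step 1: Try lambda = 0 (constraint inactive).
x_unc = -1/(2*2) = -0.25
Check: 5*-0.25 = -1.25 < 11 -- violated!
Step 2: Constraint must be active: 5*x = 11
x* = 11/5 = 2.2
lambda = (2*2*2.2 + 1)/5 = 1.96
Step 3: Compute optimal value.
f(x*) = 2*2.2^2 + 1*2.2 = 11.88


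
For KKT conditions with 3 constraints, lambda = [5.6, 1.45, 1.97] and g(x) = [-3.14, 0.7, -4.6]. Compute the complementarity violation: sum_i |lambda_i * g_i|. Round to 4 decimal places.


KKT complementary slackness check:
lambda_1 * g_1 = 5.6 * -3.14 = -17.584
lambda_2 * g_2 = 1.45 * 0.7 = 1.015
lambda_3 * g_3 = 1.97 * -4.6 = -9.062
Total violation = 17.584 + 1.015 + 9.062 = 27.661


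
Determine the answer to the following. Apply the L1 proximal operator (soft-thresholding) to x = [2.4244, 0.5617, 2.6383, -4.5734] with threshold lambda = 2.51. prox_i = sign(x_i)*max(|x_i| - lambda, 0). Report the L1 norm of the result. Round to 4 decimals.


Soft-thresholding with lambda = 2.51:
prox(2.4244) = sign(2.4244)*max(|2.4244| - 2.51, 0) = 0.0
prox(0.5617) = sign(0.5617)*max(|0.5617| - 2.51, 0) = 0.0
prox(2.6383) = sign(2.6383)*max(|2.6383| - 2.51, 0) = 0.1283
prox(-4.5734) = sign(-4.5734)*max(|-4.5734| - 2.51, 0) = -2.0634
prox(x) = [0.0, 0.0, 0.1283, -2.0634]
||prox(x)||_1 = 0.0 + 0.0 + 0.1283 + 2.0634 = 2.1917


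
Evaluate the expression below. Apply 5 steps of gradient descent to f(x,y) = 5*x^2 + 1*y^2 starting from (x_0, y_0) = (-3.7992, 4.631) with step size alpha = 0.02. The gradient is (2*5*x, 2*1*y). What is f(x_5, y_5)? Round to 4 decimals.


Gradient descent on f(x,y) = 5*x^2 + 1*y^2.
Starting point: (-3.7992, 4.631), alpha = 0.02
Step 1: grad_x = 2*5*-3.7992 = -37.992, grad_y = 2*1*4.631 = 9.262
  x_1 = -3.7992 - 0.02*-37.992 = -3.0394
  y_1 = 4.631 - 0.02*9.262 = 4.4458
Step 2: grad_x = 2*5*-3.0394 = -30.3936, grad_y = 2*1*4.4458 = 8.8915
  x_2 = -3.0394 - 0.02*-30.3936 = -2.4315
  y_2 = 4.4458 - 0.02*8.8915 = 4.2679
Step 3: grad_x = 2*5*-2.4315 = -24.3149, grad_y = 2*1*4.2679 = 8.5359
  x_3 = -2.4315 - 0.02*-24.3149 = -1.9452
  y_3 = 4.2679 - 0.02*8.5359 = 4.0972
Step 4: grad_x = 2*5*-1.9452 = -19.4519, grad_y = 2*1*4.0972 = 8.1944
  x_4 = -1.9452 - 0.02*-19.4519 = -1.5562
  y_4 = 4.0972 - 0.02*8.1944 = 3.9333
Step 5: grad_x = 2*5*-1.5562 = -15.5615, grad_y = 2*1*3.9333 = 7.8666
  x_5 = -1.5562 - 0.02*-15.5615 = -1.2449
  y_5 = 3.9333 - 0.02*7.8666 = 3.776
f(-1.2449, 3.776) = 5*(-1.2449)^2 + 1*3.776^2 = 22.0073


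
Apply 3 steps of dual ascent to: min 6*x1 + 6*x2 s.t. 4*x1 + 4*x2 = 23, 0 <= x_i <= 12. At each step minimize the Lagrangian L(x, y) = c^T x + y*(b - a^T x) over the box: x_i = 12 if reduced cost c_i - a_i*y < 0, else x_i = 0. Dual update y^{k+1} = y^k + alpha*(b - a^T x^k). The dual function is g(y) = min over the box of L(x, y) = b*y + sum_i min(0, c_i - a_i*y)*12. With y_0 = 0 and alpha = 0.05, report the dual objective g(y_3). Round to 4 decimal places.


Dual ascent for LP: min 6*x1 + 6*x2, 4*x1 + 4*x2 = 23, 0 <= x_i <= 12
Step 1: y^k = 0.0, reduced costs: (6.0, 6.0)
  x^k = (0.0, 0.0), subgradient = b - a^T x = 23.0
  y^{k+1} = 0.0 + 0.05*23.0 = 1.15
Step 2: y^k = 1.15, reduced costs: (1.4, 1.4)
  x^k = (0.0, 0.0), subgradient = b - a^T x = 23.0
  y^{k+1} = 1.15 + 0.05*23.0 = 2.3
Step 3: y^k = 2.3, reduced costs: (-3.2, -3.2)
  x^k = (12.0, 12.0), subgradient = b - a^T x = -73.0
  y^{k+1} = 2.3 + 0.05*-73.0 = -1.35
Dual objective at y_3 = -1.35: reduced costs (11.4, 11.4), box minimizer x = (0.0, 0.0)
g(y_3) = b*y + (c1 - a1*y)*x1 + (c2 - a2*y)*x2 = 23*(-1.35) + 11.4*0.0 + 11.4*0.0 = -31.05 + 0.0 + 0.0 = -31.05


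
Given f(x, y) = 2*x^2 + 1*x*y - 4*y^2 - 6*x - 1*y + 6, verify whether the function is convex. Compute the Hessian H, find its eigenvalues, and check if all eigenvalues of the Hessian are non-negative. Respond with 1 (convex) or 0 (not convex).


The Hessian of f(x,y) = 2*x^2 + 1*x*y - 4*y^2 - 6*x - 1*y + 6 is:
H = [[4, 1], [1, -8]]
Trace = 4 - 8 = -4
Determinant = 4*-8 - (1)^2 = -33
Discriminant = (-4)^2 - 4*-33 = 148.0
Eigenvalues: lambda_1 = -8.0828, lambda_2 = 4.0828
The function is not convex.

0


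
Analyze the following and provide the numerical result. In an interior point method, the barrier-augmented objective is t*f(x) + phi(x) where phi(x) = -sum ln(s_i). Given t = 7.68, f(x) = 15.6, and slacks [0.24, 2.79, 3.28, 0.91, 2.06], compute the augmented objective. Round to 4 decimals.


Step 1: Compute log-barrier.
ln values: [-1.4271, 1.026, 1.1878, -0.0943, 0.7227]
phi = -(-1.4271 + 1.026 + 1.1878 - 0.0943 + 0.7227) = -1.4152
Step 2: Compute augmented objective.
t*f(x) = 7.68*15.6 = 119.808
Total = 119.808 - 1.4152 = 118.3928


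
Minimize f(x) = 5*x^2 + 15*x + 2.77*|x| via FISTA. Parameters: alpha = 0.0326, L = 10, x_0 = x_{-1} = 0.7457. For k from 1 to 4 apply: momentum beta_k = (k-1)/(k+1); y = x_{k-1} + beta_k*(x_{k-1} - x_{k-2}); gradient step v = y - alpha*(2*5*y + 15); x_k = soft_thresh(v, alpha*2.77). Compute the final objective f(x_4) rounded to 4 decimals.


FISTA on f(x) = 5*x^2 + 15*x + 2.77*|x|
L = 10, alpha = 0.0326
Iteration 1: beta = 0.0, y = 0.7457 + 0.0*(0.7457 - 0.7457) = 0.7457
  grad(y) = 22.457, v = y - alpha*grad = 0.0136
  prox(v) = soft_thresh(0.0136, 0.0903) = 0.0
Iteration 2: beta = 0.3333, y = 0.0 + 0.3333*(0.0 - 0.7457) = -0.2486
  grad(y) = 12.5143, v = y - alpha*grad = -0.6565
  prox(v) = soft_thresh(-0.6565, 0.0903) = -0.5662
Iteration 3: beta = 0.5, y = -0.5662 + 0.5*(-0.5662 - 0.0) = -0.8493
  grad(y) = 6.5065, v = y - alpha*grad = -1.0615
  prox(v) = soft_thresh(-1.0615, 0.0903) = -0.9712
Iteration 4: beta = 0.6, y = -0.9712 + 0.6*(-0.9712 + 0.5662) = -1.2141
  grad(y) = 2.8589, v = y - alpha*grad = -1.3073
  prox(v) = soft_thresh(-1.3073, 0.0903) = -1.217
f(x_4) = 5*(-1.217)^2 + 15*(-1.217) + 2.77*|-1.217| = -7.4785


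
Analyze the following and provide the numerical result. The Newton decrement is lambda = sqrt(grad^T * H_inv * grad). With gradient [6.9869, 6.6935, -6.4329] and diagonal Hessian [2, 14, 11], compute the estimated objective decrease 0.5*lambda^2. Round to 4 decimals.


Step 1: H is diagonal, so H^(-1) * g = [3.4935, 0.4781, -0.5848].
Step 2: g^T H^(-1) g = sum_i g_i^2 / H_ii
  = (6.9869)^2/2 + (6.6935)^2/14 + (-6.4329)^2/11
  = 24.4084 + 3.2002 + 3.762 = 31.3706
Step 3: Objective decrease = 0.5 * g^T H^(-1) g = 15.6853


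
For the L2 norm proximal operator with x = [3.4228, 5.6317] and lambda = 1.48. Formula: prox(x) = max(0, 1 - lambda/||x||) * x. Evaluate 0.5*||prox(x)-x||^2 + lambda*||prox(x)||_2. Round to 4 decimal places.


Step 1: Compute ||x||.
||x|| = 6.5903
Step 2: Compute scaling factor.
scale = max(0, 1 - 1.48/6.5903) = 0.7754
Step 3: prox(x) = [2.6541, 4.367]
||prox(x)|| = 5.1103
Step 4: Proximal objective.
0.5*||prox-x||^2 = 1.0952
lambda*||prox|| = 7.5632
Total = 8.6584


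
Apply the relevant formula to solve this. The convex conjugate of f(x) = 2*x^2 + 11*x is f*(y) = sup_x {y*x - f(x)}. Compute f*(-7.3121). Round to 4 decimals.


f*(y) = sup_x {y*x - a*x^2 - b*x} = sup_x {(y-b)*x - a*x^2}
FOC: (y - b) - 2a*x = 0 => x* = (y - b)/(2a)
x* = (-7.3121 - 11)/(2*2) = -4.578
f*(-7.3121) = (y-b)^2/(4a) = (-7.3121 - 11)^2/(4*2)
= 335.333/8 = 41.9166


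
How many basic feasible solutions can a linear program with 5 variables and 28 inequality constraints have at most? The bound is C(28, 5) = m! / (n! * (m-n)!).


Each vertex corresponds to some choice of n active constraints out of m, so the number of vertices is at most C(m, n) = m! / (n!(m-n)!).
m = 28, n = 5
Numerator: 28 * 27 * 26 * 25 * 24
Denominator: 5! = 120
C(28, 5) = 98280


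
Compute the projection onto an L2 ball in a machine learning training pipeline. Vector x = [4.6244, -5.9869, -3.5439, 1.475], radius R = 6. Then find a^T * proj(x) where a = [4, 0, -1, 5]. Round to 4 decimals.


Step 1: Compute ||x|| (intermediates to 6 decimals).
||x|| = sqrt(4.6244^2 + (-5.9869)^2 + (-3.5439)^2 + 1.475^2) = 8.483095
Step 2: Project.
Since ||x|| > R, scale = R/||x|| = 6/8.483095 = 0.707289, proj(x) = scale * x
proj(x) = [3.270787, -4.234469, -2.506561, 1.043251]
Step 3: Dot product.
a^T * proj(x) = 4*3.270787 + 0*(-4.234469) - 1*(-2.506561) + 5*1.043251 = 20.806


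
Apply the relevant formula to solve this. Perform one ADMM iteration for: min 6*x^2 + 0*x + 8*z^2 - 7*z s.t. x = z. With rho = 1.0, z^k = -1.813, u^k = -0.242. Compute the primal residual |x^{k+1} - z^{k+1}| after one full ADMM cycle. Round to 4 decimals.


ADMM iteration with rho = 1.0, z^k = -1.813, u^k = -0.242
Step 1: x-update.
Minimize 6*x^2 + 0*x + (1.0/2)*(x + 1.813 - 0.242)^2
FOC: (2*6 + 1.0)*x = 0 + 1.0*(-1.813 + 0.242)
x^{k+1} = -0.1208
Step 2: z-update.
Minimize 8*z^2 - 7*z + (1.0/2)*(-0.1208 - z - 0.242)^2
FOC: (2*8 + 1.0)*z = 7 + 1.0*(-0.1208 - 0.242)
z^{k+1} = 0.3904
Step 3: u-update.
u^{k+1} = -0.242 - 0.1208 - 0.3904 = -0.7533
Step 4: Primal residual = |-0.1208 - 0.3904| = 0.5113
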